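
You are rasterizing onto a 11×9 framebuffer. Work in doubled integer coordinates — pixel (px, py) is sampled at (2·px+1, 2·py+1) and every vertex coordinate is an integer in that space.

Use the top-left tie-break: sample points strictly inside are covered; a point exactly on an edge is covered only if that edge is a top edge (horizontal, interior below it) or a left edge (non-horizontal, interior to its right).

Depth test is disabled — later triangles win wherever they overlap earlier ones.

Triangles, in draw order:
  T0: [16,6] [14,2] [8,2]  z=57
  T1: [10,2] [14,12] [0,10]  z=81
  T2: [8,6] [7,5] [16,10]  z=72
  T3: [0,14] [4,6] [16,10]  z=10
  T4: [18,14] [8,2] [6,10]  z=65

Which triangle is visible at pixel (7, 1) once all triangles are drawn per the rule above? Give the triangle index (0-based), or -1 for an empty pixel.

T0:
  2·area = 24  (B↔C swapped to make it positive)
  edge (16, 6)→(8, 2): d=(-8,-4) top-left  bias=+0
  edge (8, 2)→(14, 2): d=(6,0) top-left  bias=+0
  edge (14, 2)→(16, 6): d=(2,4) right/bottom  bias=-1
    (5,1)@(11, 3): e=[4,6,14] → X
    (6,1)@(13, 3): e=[12,6,6] → X
    (7,1)@(15, 3): e=[20,6,-2] → .
    (5,2)@(11, 5): e=[-12,18,18] → .
    (6,2)@(13, 5): e=[-4,18,10] → .
    (7,2)@(15, 5): e=[4,18,2] → X
    (8,2)@(17, 5): e=[12,18,-6] → .
    (7,3)@(15, 7): e=[-12,30,6] → .
  covered (3 px):
    . . . . . . . . . . .
    . . . . . X X . . . .
    . . . . . . . X . . .
    . . . . . . . . . . .
    . . . . . . . . . . .
    . . . . . . . . . . .
    . . . . . . . . . . .
    . . . . . . . . . . .
    . . . . . . . . . . .
T1:
  2·area = 132
  edge (10, 2)→(14, 12): d=(4,10) right/bottom  bias=-1
  edge (14, 12)→(0, 10): d=(-14,-2) top-left  bias=+0
  edge (0, 10)→(10, 2): d=(10,-8) top-left  bias=+0
    (4,1)@(9, 3): e=[14,116,2] → X
    (5,1)@(11, 3): e=[-6,120,18] → .
    (3,2)@(7, 5): e=[42,84,6] → X
    (5,2)@(11, 5): e=[2,92,38] → X
    (6,2)@(13, 5): e=[-18,96,54] → .
    (2,3)@(5, 7): e=[70,52,10] → X
    (6,3)@(13, 7): e=[-10,68,74] → .
    (1,4)@(3, 9): e=[98,20,14] → X
    (6,4)@(13, 9): e=[-2,40,94] → .
    (1,5)@(3, 11): e=[106,-8,34] → .
    (2,5)@(5, 11): e=[86,-4,50] → .
    (3,5)@(7, 11): e=[66,0,66] → X  [on edge]
    (10,6)@(21, 13): e=[-66,0,198] → .  [on edge]
  covered (17 px):
    . . . . . . . . . . .
    . . . . X . . . . . .
    . . . X X X . . . . .
    . . X X X X . . . . .
    . X X X X X . . . . .
    . . . X X X X . . . .
    . . . . . . . . . . .
    . . . . . . . . . . .
    . . . . . . . . . . .
T2:
  2·area = 4
  edge (8, 6)→(7, 5): d=(-1,-1) top-left  bias=+0
  edge (7, 5)→(16, 10): d=(9,5) right/bottom  bias=-1
  edge (16, 10)→(8, 6): d=(-8,-4) top-left  bias=+0
    (1,0)@(3, 1): e=[0,-16,20] → .  [on edge]
    (2,1)@(5, 3): e=[0,-8,12] → .  [on edge]
    (3,2)@(7, 5): e=[0,0,4] → .  [on edge]
    (4,3)@(9, 7): e=[0,8,-4] → .  [on edge]
    (5,4)@(11, 9): e=[0,16,-12] → .  [on edge]
    (6,5)@(13, 11): e=[0,24,-20] → .  [on edge]
    (7,6)@(15, 13): e=[0,32,-28] → .  [on edge]
    (8,7)@(17, 15): e=[0,40,-36] → .  [on edge]
    (9,8)@(19, 17): e=[0,48,-44] → .  [on edge]
  covered (0 px):
    . . . . . . . . . . .
    . . . . . . . . . . .
    . . . . . . . . . . .
    . . . . . . . . . . .
    . . . . . . . . . . .
    . . . . . . . . . . .
    . . . . . . . . . . .
    . . . . . . . . . . .
    . . . . . . . . . . .
T3:
  2·area = 112
  edge (0, 14)→(4, 6): d=(4,-8) top-left  bias=+0
  edge (4, 6)→(16, 10): d=(12,4) right/bottom  bias=-1
  edge (16, 10)→(0, 14): d=(-16,4) right/bottom  bias=-1
    (0,2)@(1, 5): e=[-28,0,140] → .  [on edge]
    (2,3)@(5, 7): e=[12,8,92] → X
    (3,3)@(7, 7): e=[28,0,84] → .  [on edge]
    (1,4)@(3, 9): e=[4,40,68] → X
    (3,4)@(7, 9): e=[36,24,52] → X
    (4,4)@(9, 9): e=[52,16,44] → X
    (5,4)@(11, 9): e=[68,8,36] → X
    (6,4)@(13, 9): e=[84,0,28] → .  [on edge]
    (1,5)@(3, 11): e=[12,64,36] → X
    (6,5)@(13, 11): e=[92,24,-4] → .
    (9,5)@(19, 11): e=[140,0,-28] → .  [on edge]
    (0,6)@(1, 13): e=[4,96,12] → X
  covered (13 px):
    . . . . . . . . . . .
    . . . . . . . . . . .
    . . . . . . . . . . .
    . . X . . . . . . . .
    . X X X X X . . . . .
    . X X X X X . . . . .
    X X . . . . . . . . .
    . . . . . . . . . . .
    . . . . . . . . . . .
T4:
  2·area = 104  (B↔C swapped to make it positive)
  edge (18, 14)→(6, 10): d=(-12,-4) top-left  bias=+0
  edge (6, 10)→(8, 2): d=(2,-8) top-left  bias=+0
  edge (8, 2)→(18, 14): d=(10,12) right/bottom  bias=-1
    (4,2)@(9, 5): e=[72,14,18] → X
    (5,2)@(11, 5): e=[80,30,-6] → .
    (3,3)@(7, 7): e=[40,2,62] → X
    (5,3)@(11, 7): e=[56,34,14] → X
    (6,3)@(13, 7): e=[64,50,-10] → .
    (1,4)@(3, 9): e=[0,-26,130] → .  [on edge]
    (3,4)@(7, 9): e=[16,6,82] → X
    (6,4)@(13, 9): e=[40,54,10] → X
    (7,4)@(15, 9): e=[48,70,-14] → .
    (3,5)@(7, 11): e=[-8,10,102] → .
    (4,5)@(9, 11): e=[0,26,78] → X  [on edge]
    (7,5)@(15, 11): e=[24,74,6] → X
    (7,6)@(15, 13): e=[0,78,26] → X  [on edge]
    (10,7)@(21, 15): e=[0,130,-26] → .  [on edge]
  covered (14 px):
    . . . . . . . . . . .
    . . . . . . . . . . .
    . . . . X . . . . . .
    . . . X X X . . . . .
    . . . X X X X . . . .
    . . . . X X X X . . .
    . . . . . . . X X . .
    . . . . . . . . . . .
    . . . . . . . . . . .

Z-buffer (winner per pixel, '.' = empty):
  . . . . . . . . . . .
  . . . . 1 0 0 . . . .
  . . . 1 4 1 . 0 . . .
  . . 3 4 4 4 . . . . .
  . 3 3 4 4 4 4 . . . .
  . 3 3 3 4 4 4 4 . . .
  3 3 . . . . . 4 4 . .
  . . . . . . . . . . .
  . . . . . . . . . . .

Answer: -1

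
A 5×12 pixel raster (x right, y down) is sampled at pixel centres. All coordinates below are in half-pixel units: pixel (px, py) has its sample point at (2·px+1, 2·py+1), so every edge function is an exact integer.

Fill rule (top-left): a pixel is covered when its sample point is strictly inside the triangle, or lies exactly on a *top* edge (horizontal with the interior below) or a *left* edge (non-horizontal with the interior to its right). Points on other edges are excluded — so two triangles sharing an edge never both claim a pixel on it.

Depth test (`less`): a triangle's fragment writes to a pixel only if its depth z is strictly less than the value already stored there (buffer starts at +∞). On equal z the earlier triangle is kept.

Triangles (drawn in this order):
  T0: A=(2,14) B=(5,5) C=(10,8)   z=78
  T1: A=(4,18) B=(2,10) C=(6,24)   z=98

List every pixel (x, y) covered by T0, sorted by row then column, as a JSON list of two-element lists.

T0:
  2·area = 54
  edge (2, 14)→(5, 5): d=(3,-9) top-left  bias=+0
  edge (5, 5)→(10, 8): d=(5,3) right/bottom  bias=-1
  edge (10, 8)→(2, 14): d=(-8,6) right/bottom  bias=-1
    (2,2)@(5, 5): e=[0,0,54] → .  [on edge]
    (2,3)@(5, 7): e=[6,10,38] → X
    (3,3)@(7, 7): e=[24,4,26] → X
    (4,3)@(9, 7): e=[42,-2,14] → .
    (2,4)@(5, 9): e=[12,20,22] → X
    (4,4)@(9, 9): e=[48,8,-2] → .
    (1,5)@(3, 11): e=[0,36,18] → X  [on edge]
    (3,5)@(7, 11): e=[36,24,-6] → .
    (1,6)@(3, 13): e=[6,46,2] → X
    (2,6)@(5, 13): e=[24,40,-10] → .
    (1,7)@(3, 15): e=[12,56,-14] → .
    (0,8)@(1, 17): e=[0,72,-18] → .  [on edge]
  covered (7 px):
    . . . . .
    . . . . .
    . . . . .
    . . X X .
    . . X X .
    . X X . .
    . X . . .
    . . . . .
    . . . . .
    . . . . .
    . . . . .
    . . . . .
T1:
  2·area = 4
  edge (4, 18)→(2, 10): d=(-2,-8) top-left  bias=+0
  edge (2, 10)→(6, 24): d=(4,14) right/bottom  bias=-1
  edge (6, 24)→(4, 18): d=(-2,-6) top-left  bias=+0
    (0,4)@(1, 9): e=[-6,10,0] → .  [on edge]
    (1,7)@(3, 15): e=[-2,6,0] → .  [on edge]
    (2,10)@(5, 21): e=[2,2,0] → X  [on edge]
    (3,10)@(7, 21): e=[18,-26,12] → .
    (2,11)@(5, 23): e=[-2,10,-4] → .
  covered (1 px):
    . . . . .
    . . . . .
    . . . . .
    . . . . .
    . . . . .
    . . . . .
    . . . . .
    . . . . .
    . . . . .
    . . . . .
    . . X . .
    . . . . .

Result: [[2,3],[3,3],[2,4],[3,4],[1,5],[2,5],[1,6]]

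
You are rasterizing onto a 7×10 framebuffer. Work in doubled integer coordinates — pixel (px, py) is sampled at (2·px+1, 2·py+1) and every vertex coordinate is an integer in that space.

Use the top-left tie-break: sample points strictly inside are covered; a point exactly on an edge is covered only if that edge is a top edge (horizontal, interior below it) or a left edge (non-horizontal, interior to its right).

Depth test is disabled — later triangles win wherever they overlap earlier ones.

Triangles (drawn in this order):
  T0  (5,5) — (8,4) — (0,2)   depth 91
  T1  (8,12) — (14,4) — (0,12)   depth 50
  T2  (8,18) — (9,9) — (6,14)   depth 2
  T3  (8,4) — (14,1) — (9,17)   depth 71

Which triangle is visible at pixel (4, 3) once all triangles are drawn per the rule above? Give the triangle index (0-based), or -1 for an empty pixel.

T0:
  2·area = 14  (B↔C swapped to make it positive)
  edge (5, 5)→(0, 2): d=(-5,-3) top-left  bias=+0
  edge (0, 2)→(8, 4): d=(8,2) right/bottom  bias=-1
  edge (8, 4)→(5, 5): d=(-3,1) right/bottom  bias=-1
    (1,1)@(3, 3): e=[4,2,8] → X
    (2,1)@(5, 3): e=[10,-2,6] → .
    (5,1)@(11, 3): e=[28,-14,0] → .  [on edge]
    (1,2)@(3, 5): e=[-6,18,2] → .
    (2,2)@(5, 5): e=[0,14,0] → .  [on edge]
  covered (1 px):
    . . . . . . .
    . X . . . . .
    . . . . . . .
    . . . . . . .
    . . . . . . .
    . . . . . . .
    . . . . . . .
    . . . . . . .
    . . . . . . .
    . . . . . . .
T1:
  2·area = 64  (B↔C swapped to make it positive)
  edge (8, 12)→(0, 12): d=(-8,0) right/bottom  bias=-1
  edge (0, 12)→(14, 4): d=(14,-8) top-left  bias=+0
  edge (14, 4)→(8, 12): d=(-6,8) right/bottom  bias=-1
    (6,2)@(13, 5): e=[56,6,2] → X
    (4,3)@(9, 7): e=[40,2,22] → X
    (5,3)@(11, 7): e=[40,18,6] → X
    (6,3)@(13, 7): e=[40,34,-10] → .
    (3,4)@(7, 9): e=[24,14,26] → X
    (5,4)@(11, 9): e=[24,46,-6] → .
    (1,5)@(3, 11): e=[8,10,46] → X
    (2,5)@(5, 11): e=[8,26,30] → X
    (4,5)@(9, 11): e=[8,58,-2] → .
    (1,6)@(3, 13): e=[-8,38,34] → .
    (2,6)@(5, 13): e=[-8,54,18] → .
    (3,6)@(7, 13): e=[-8,70,2] → .
  covered (8 px):
    . . . . . . .
    . . . . . . .
    . . . . . . X
    . . . . X X .
    . . . X X . .
    . X X X . . .
    . . . . . . .
    . . . . . . .
    . . . . . . .
    . . . . . . .
T2:
  2·area = 22  (B↔C swapped to make it positive)
  edge (8, 18)→(6, 14): d=(-2,-4) top-left  bias=+0
  edge (6, 14)→(9, 9): d=(3,-5) top-left  bias=+0
  edge (9, 9)→(8, 18): d=(-1,9) right/bottom  bias=-1
    (4,4)@(9, 9): e=[22,0,0] → .  [on edge]
    (3,6)@(7, 13): e=[6,2,14] → X
    (4,6)@(9, 13): e=[14,12,-4] → .
    (3,7)@(7, 15): e=[2,8,12] → X
    (4,7)@(9, 15): e=[10,18,-6] → .
    (3,8)@(7, 17): e=[-2,14,10] → .
    (1,9)@(3, 19): e=[-22,0,44] → .  [on edge]
  covered (2 px):
    . . . . . . .
    . . . . . . .
    . . . . . . .
    . . . . . . .
    . . . . . . .
    . . . . . . .
    . . . X . . .
    . . . X . . .
    . . . . . . .
    . . . . . . .
T3:
  2·area = 81
  edge (8, 4)→(14, 1): d=(6,-3) top-left  bias=+0
  edge (14, 1)→(9, 17): d=(-5,16) right/bottom  bias=-1
  edge (9, 17)→(8, 4): d=(-1,-13) top-left  bias=+0
    (5,1)@(11, 3): e=[3,38,40] → X
    (6,1)@(13, 3): e=[9,6,66] → X
    (4,2)@(9, 5): e=[9,60,12] → X
    (6,2)@(13, 5): e=[21,-4,64] → .
    (4,3)@(9, 7): e=[21,50,10] → X
    (6,3)@(13, 7): e=[33,-14,62] → .
    (4,4)@(9, 9): e=[33,40,8] → X
    (6,4)@(13, 9): e=[45,-24,60] → .
    (4,5)@(9, 11): e=[45,30,6] → X
    (5,5)@(11, 11): e=[51,-2,32] → .
    (4,6)@(9, 13): e=[57,20,4] → X
    (5,6)@(11, 13): e=[63,-12,30] → .
    (4,8)@(9, 17): e=[81,0,0] → .  [on edge]
  covered (11 px):
    . . . . . . .
    . . . . . X X
    . . . . X X .
    . . . . X X .
    . . . . X X .
    . . . . X . .
    . . . . X . .
    . . . . X . .
    . . . . . . .
    . . . . . . .

Z-buffer (winner per pixel, '.' = empty):
  . . . . . . .
  . 0 . . . 3 3
  . . . . 3 3 1
  . . . . 3 3 .
  . . . 1 3 3 .
  . 1 1 1 3 . .
  . . . 2 3 . .
  . . . 2 3 . .
  . . . . . . .
  . . . . . . .

Final: 3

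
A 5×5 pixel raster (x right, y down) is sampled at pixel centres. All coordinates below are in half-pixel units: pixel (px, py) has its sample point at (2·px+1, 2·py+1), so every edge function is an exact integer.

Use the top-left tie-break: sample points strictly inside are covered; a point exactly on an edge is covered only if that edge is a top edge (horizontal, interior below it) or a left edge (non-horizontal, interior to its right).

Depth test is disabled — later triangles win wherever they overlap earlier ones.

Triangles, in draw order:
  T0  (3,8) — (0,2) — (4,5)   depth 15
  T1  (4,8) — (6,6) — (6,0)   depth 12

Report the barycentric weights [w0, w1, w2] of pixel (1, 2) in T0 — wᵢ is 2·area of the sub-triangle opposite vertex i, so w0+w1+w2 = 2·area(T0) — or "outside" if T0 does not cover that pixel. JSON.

T0:
  2·area = 15
  edge (3, 8)→(0, 2): d=(-3,-6) top-left  bias=+0
  edge (0, 2)→(4, 5): d=(4,3) right/bottom  bias=-1
  edge (4, 5)→(3, 8): d=(-1,3) right/bottom  bias=-1
    (0,1)@(1, 3): e=[3,1,11] → X
    (1,1)@(3, 3): e=[15,-5,5] → .
    (0,2)@(1, 5): e=[-3,9,9] → .
    (1,2)@(3, 5): e=[9,3,3] → X
    (2,2)@(5, 5): e=[21,-3,-3] → .
    (1,3)@(3, 7): e=[3,11,1] → X
    (2,3)@(5, 7): e=[15,5,-5] → .
    (1,4)@(3, 9): e=[-3,19,-1] → .
  covered (3 px):
    . . . . .
    X . . . .
    . X . . .
    . X . . .
    . . . . .
T1:
  2·area = 12  (B↔C swapped to make it positive)
  edge (4, 8)→(6, 0): d=(2,-8) top-left  bias=+0
  edge (6, 0)→(6, 6): d=(0,6) right/bottom  bias=-1
  edge (6, 6)→(4, 8): d=(-2,2) right/bottom  bias=-1
    (4,1)@(9, 3): e=[30,-18,0] → .  [on edge]
    (2,2)@(5, 5): e=[2,6,4] → X
    (3,2)@(7, 5): e=[18,-6,0] → .  [on edge]
    (2,3)@(5, 7): e=[6,6,0] → .  [on edge]
    (1,4)@(3, 9): e=[-6,18,0] → .  [on edge]
  covered (1 px):
    . . . . .
    . . . . .
    . . X . .
    . . . . .
    . . . . .

Final: [3,3,9]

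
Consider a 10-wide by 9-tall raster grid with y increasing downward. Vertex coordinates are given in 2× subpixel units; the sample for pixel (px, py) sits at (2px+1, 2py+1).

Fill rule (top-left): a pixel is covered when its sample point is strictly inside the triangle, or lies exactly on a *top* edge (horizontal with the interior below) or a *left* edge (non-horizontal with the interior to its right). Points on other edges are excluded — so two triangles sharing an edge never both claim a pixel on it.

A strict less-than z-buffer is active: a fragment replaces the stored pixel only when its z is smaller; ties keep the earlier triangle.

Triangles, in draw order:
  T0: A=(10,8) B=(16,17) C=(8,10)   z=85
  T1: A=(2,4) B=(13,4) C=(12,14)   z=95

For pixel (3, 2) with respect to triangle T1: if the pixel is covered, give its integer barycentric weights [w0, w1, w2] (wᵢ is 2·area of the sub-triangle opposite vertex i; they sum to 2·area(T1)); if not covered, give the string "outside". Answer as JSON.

T0:
  2·area = 30
  edge (10, 8)→(16, 17): d=(6,9) right/bottom  bias=-1
  edge (16, 17)→(8, 10): d=(-8,-7) top-left  bias=+0
  edge (8, 10)→(10, 8): d=(2,-2) top-left  bias=+0
    (8,0)@(17, 1): e=[-105,135,0] → ·  [on edge]
    (7,1)@(15, 3): e=[-75,105,0] → ·  [on edge]
    (6,2)@(13, 5): e=[-45,75,0] → ·  [on edge]
    (5,3)@(11, 7): e=[-15,45,0] → ·  [on edge]
    (4,4)@(9, 9): e=[15,15,0] → █  [on edge]
    (5,4)@(11, 9): e=[-3,29,4] → ·
    (3,5)@(7, 11): e=[45,-15,0] → ·  [on edge]
    (4,5)@(9, 11): e=[27,-1,4] → ·
    (5,5)@(11, 11): e=[9,13,8] → █
    (6,5)@(13, 11): e=[-9,27,12] → ·
    (2,6)@(5, 13): e=[75,-45,0] → ·  [on edge]
    (5,6)@(11, 13): e=[21,-3,12] → ·
    (1,7)@(3, 15): e=[105,-75,0] → ·  [on edge]
    (0,8)@(1, 17): e=[135,-105,0] → ·  [on edge]
  covered (3 px):
    · · · · · · · · · ·
    · · · · · · · · · ·
    · · · · · · · · · ·
    · · · · · · · · · ·
    · · · · █ · · · · ·
    · · · · · █ · · · ·
    · · · · · · █ · · ·
    · · · · · · · · · ·
    · · · · · · · · · ·
T1:
  2·area = 110
  edge (2, 4)→(13, 4): d=(11,0) top-left  bias=+0
  edge (13, 4)→(12, 14): d=(-1,10) right/bottom  bias=-1
  edge (12, 14)→(2, 4): d=(-10,-10) top-left  bias=+0
    (0,1)@(1, 3): e=[-11,121,0] → ·  [on edge]
    (1,2)@(3, 5): e=[11,99,0] → █  [on edge]
    (2,2)@(5, 5): e=[11,79,20] → █
    (3,2)@(7, 5): e=[11,59,40] → █
    (4,2)@(9, 5): e=[11,39,60] → █
    (5,2)@(11, 5): e=[11,19,80] → █
    (6,2)@(13, 5): e=[11,-1,100] → ·
    (1,3)@(3, 7): e=[33,97,-20] → ·
    (2,3)@(5, 7): e=[33,77,0] → █  [on edge]
    (6,3)@(13, 7): e=[33,-3,80] → ·
    (2,4)@(5, 9): e=[55,75,-20] → ·
    (3,4)@(7, 9): e=[55,55,0] → █  [on edge]
    (4,5)@(9, 11): e=[77,33,0] → █  [on edge]
    (5,6)@(11, 13): e=[99,11,0] → █  [on edge]
    (6,7)@(13, 15): e=[121,-11,0] → ·  [on edge]
    (7,8)@(15, 17): e=[143,-33,0] → ·  [on edge]
  covered (15 px):
    · · · · · · · · · ·
    · · · · · · · · · ·
    · █ █ █ █ █ · · · ·
    · · █ █ █ █ · · · ·
    · · · █ █ █ · · · ·
    · · · · █ █ · · · ·
    · · · · · █ · · · ·
    · · · · · · · · · ·
    · · · · · · · · · ·

Final: [59,40,11]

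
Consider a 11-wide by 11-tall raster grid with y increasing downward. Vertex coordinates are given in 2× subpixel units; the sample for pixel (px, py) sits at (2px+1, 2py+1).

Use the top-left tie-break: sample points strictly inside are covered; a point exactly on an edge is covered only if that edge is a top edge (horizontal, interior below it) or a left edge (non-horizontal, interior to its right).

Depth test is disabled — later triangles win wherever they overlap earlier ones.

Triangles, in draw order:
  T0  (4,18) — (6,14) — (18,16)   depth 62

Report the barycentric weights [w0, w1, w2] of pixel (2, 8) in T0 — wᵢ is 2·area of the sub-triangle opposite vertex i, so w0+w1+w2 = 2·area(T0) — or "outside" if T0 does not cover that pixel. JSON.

T0:
  2·area = 52
  edge (4, 18)→(6, 14): d=(2,-4) top-left  bias=+0
  edge (6, 14)→(18, 16): d=(12,2) right/bottom  bias=-1
  edge (18, 16)→(4, 18): d=(-14,2) right/bottom  bias=-1
    (3,7)@(7, 15): e=[6,10,36] → X
    (4,7)@(9, 15): e=[14,6,32] → X
    (5,7)@(11, 15): e=[22,2,28] → X
    (6,7)@(13, 15): e=[30,-2,24] → .
    (2,8)@(5, 17): e=[2,38,12] → X
    (5,8)@(11, 17): e=[26,26,0] → .  [on edge]
    (2,9)@(5, 19): e=[6,62,-16] → .
    (3,9)@(7, 19): e=[14,58,-20] → .
    (4,9)@(9, 19): e=[22,54,-24] → .
  covered (6 px):
    . . . . . . . . . . .
    . . . . . . . . . . .
    . . . . . . . . . . .
    . . . . . . . . . . .
    . . . . . . . . . . .
    . . . . . . . . . . .
    . . . . . . . . . . .
    . . . X X X . . . . .
    . . X X X . . . . . .
    . . . . . . . . . . .
    . . . . . . . . . . .

Final: [38,12,2]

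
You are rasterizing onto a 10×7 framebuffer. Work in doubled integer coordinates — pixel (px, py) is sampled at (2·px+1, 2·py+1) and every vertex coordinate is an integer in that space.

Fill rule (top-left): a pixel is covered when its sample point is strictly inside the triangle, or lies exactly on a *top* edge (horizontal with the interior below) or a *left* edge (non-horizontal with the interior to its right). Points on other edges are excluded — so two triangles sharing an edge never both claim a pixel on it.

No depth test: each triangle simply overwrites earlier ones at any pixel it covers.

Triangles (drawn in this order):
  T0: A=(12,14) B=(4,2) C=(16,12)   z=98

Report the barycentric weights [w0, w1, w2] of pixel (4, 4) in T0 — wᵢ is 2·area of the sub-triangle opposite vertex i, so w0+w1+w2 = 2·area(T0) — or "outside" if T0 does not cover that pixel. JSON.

T0:
  2·area = 64
  edge (12, 14)→(4, 2): d=(-8,-12) top-left  bias=+0
  edge (4, 2)→(16, 12): d=(12,10) right/bottom  bias=-1
  edge (16, 12)→(12, 14): d=(-4,2) right/bottom  bias=-1
    (2,1)@(5, 3): e=[4,2,58] → #
    (3,1)@(7, 3): e=[28,-18,54] → ·
    (2,2)@(5, 5): e=[-12,26,50] → ·
    (3,2)@(7, 5): e=[12,6,46] → #
    (4,2)@(9, 5): e=[36,-14,42] → ·
    (3,3)@(7, 7): e=[-4,30,38] → ·
    (4,3)@(9, 7): e=[20,10,34] → #
    (5,3)@(11, 7): e=[44,-10,30] → ·
    (4,4)@(9, 9): e=[4,34,26] → #
    (5,4)@(11, 9): e=[28,14,22] → #
    (6,4)@(13, 9): e=[52,-6,18] → ·
    (4,5)@(9, 11): e=[-12,58,18] → ·
  covered (8 px):
    · · · · · · · · · ·
    · · # · · · · · · ·
    · · · # · · · · · ·
    · · · · # · · · · ·
    · · · · # # · · · ·
    · · · · · # # · · ·
    · · · · · · # · · ·

Answer: [34,26,4]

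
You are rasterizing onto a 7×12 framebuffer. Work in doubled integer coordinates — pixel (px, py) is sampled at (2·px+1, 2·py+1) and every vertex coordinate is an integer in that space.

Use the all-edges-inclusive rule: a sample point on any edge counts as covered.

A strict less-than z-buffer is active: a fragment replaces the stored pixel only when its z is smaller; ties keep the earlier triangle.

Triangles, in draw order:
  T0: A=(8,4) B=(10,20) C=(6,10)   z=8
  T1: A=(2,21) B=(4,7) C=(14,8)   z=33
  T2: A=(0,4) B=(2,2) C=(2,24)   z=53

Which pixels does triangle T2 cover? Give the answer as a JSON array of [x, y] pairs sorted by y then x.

T0:
  2·area = 44
  edge (8, 4)→(10, 20): d=(2,16) inclusive
  edge (10, 20)→(6, 10): d=(-4,-10) inclusive
  edge (6, 10)→(8, 4): d=(2,-6) inclusive
    (4,0)@(9, 1): e=[-22,66,0] → ·  [on edge]
    (3,3)@(7, 7): e=[22,22,0] → #  [on edge]
    (4,3)@(9, 7): e=[-10,42,12] → ·
    (3,4)@(7, 9): e=[26,14,4] → #
    (4,4)@(9, 9): e=[-6,34,16] → ·
    (3,5)@(7, 11): e=[30,6,8] → #
    (4,5)@(9, 11): e=[-2,26,20] → ·
    (2,6)@(5, 13): e=[66,-22,0] → ·  [on edge]
    (3,6)@(7, 13): e=[34,-2,12] → ·
    (4,6)@(9, 13): e=[2,18,24] → #
    (5,6)@(11, 13): e=[-30,38,36] → ·
    (4,7)@(9, 15): e=[6,10,28] → #
    (1,9)@(3, 19): e=[110,-66,0] → ·  [on edge]
  covered (6 px):
    · · · · · · ·
    · · · · · · ·
    · · · · · · ·
    · · · # · · ·
    · · · # · · ·
    · · · # · · ·
    · · · · # · ·
    · · · · # · ·
    · · · · # · ·
    · · · · · · ·
    · · · · · · ·
    · · · · · · ·
T1:
  2·area = 142
  edge (2, 21)→(4, 7): d=(2,-14) inclusive
  edge (4, 7)→(14, 8): d=(10,1) inclusive
  edge (14, 8)→(2, 21): d=(-12,13) inclusive
    (2,4)@(5, 9): e=[18,19,105] → #
    (3,4)@(7, 9): e=[46,17,79] → #
    (4,4)@(9, 9): e=[74,15,53] → #
    (5,4)@(11, 9): e=[102,13,27] → #
    (6,4)@(13, 9): e=[130,11,1] → #
    (2,5)@(5, 11): e=[22,39,81] → #
    (6,5)@(13, 11): e=[134,31,-23] → ·
    (2,6)@(5, 13): e=[26,59,57] → #
    (5,6)@(11, 13): e=[110,53,-21] → ·
    (1,7)@(3, 15): e=[2,81,59] → #
    (4,7)@(9, 15): e=[86,75,-19] → ·
    (1,8)@(3, 17): e=[6,101,35] → #
  covered (18 px):
    · · · · · · ·
    · · · · · · ·
    · · · · · · ·
    · · · · · · ·
    · · # # # # #
    · · # # # # ·
    · · # # # · ·
    · # # # · · ·
    · # # · · · ·
    · # · · · · ·
    · · · · · · ·
    · · · · · · ·
T2:
  2·area = 44
  edge (0, 4)→(2, 2): d=(2,-2) inclusive
  edge (2, 2)→(2, 24): d=(0,22) inclusive
  edge (2, 24)→(0, 4): d=(-2,-20) inclusive
    (1,0)@(3, 1): e=[0,-22,66] → ·  [on edge]
    (0,1)@(1, 3): e=[0,22,22] → #  [on edge]
    (1,1)@(3, 3): e=[4,-22,62] → ·
    (0,2)@(1, 5): e=[4,22,18] → #
    (1,2)@(3, 5): e=[8,-22,58] → ·
    (0,3)@(1, 7): e=[8,22,14] → #
    (1,3)@(3, 7): e=[12,-22,54] → ·
    (0,4)@(1, 9): e=[12,22,10] → #
    (1,4)@(3, 9): e=[16,-22,50] → ·
    (0,5)@(1, 11): e=[16,22,6] → #
    (1,5)@(3, 11): e=[20,-22,46] → ·
    (0,6)@(1, 13): e=[20,22,2] → #
  covered (6 px):
    · · · · · · ·
    # · · · · · ·
    # · · · · · ·
    # · · · · · ·
    # · · · · · ·
    # · · · · · ·
    # · · · · · ·
    · · · · · · ·
    · · · · · · ·
    · · · · · · ·
    · · · · · · ·
    · · · · · · ·

Final: [[0,1],[0,2],[0,3],[0,4],[0,5],[0,6]]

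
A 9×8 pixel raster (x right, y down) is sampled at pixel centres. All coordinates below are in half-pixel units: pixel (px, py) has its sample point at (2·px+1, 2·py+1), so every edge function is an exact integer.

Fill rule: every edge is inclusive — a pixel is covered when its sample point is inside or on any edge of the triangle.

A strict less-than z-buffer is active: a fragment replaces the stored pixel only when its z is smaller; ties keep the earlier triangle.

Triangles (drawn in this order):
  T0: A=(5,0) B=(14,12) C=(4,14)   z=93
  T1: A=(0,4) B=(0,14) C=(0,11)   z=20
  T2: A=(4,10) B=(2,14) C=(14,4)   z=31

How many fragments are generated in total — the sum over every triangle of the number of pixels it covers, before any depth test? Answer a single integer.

T0:
  2·area = 138
  edge (5, 0)→(14, 12): d=(9,12) inclusive
  edge (14, 12)→(4, 14): d=(-10,2) inclusive
  edge (4, 14)→(5, 0): d=(1,-14) inclusive
    (2,0)@(5, 1): e=[9,128,1] → X
    (3,0)@(7, 1): e=[-15,124,29] → .
    (2,1)@(5, 3): e=[27,108,3] → X
    (3,1)@(7, 3): e=[3,104,31] → X
    (4,1)@(9, 3): e=[-21,100,59] → .
    (2,2)@(5, 5): e=[45,88,5] → X
    (4,2)@(9, 5): e=[-3,80,61] → .
    (2,3)@(5, 7): e=[63,68,7] → X
    (4,3)@(9, 7): e=[15,60,63] → X
    (5,3)@(11, 7): e=[-9,56,91] → .
    (2,4)@(5, 9): e=[81,48,9] → X
    (5,4)@(11, 9): e=[9,36,93] → X
    (4,6)@(9, 13): e=[69,0,69] → X  [on edge]
  covered (20 px):
    . . X . . . . . .
    . . X X . . . . .
    . . X X . . . . .
    . . X X X . . . .
    . . X X X X . . .
    . . X X X X X . .
    . . X X X . . . .
    . . . . . . . . .
T1:
  degenerate (2·area = 0) — covers nothing
T2:
  2·area = 28  (B↔C swapped to make it positive)
  edge (4, 10)→(14, 4): d=(10,-6) inclusive
  edge (14, 4)→(2, 14): d=(-12,10) inclusive
  edge (2, 14)→(4, 10): d=(2,-4) inclusive
    (4,3)@(9, 7): e=[0,14,14] → X  [on edge]
    (5,3)@(11, 7): e=[12,-6,22] → .
    (3,4)@(7, 9): e=[8,10,10] → X
    (4,4)@(9, 9): e=[20,-10,18] → .
    (2,5)@(5, 11): e=[16,6,6] → X
    (3,5)@(7, 11): e=[28,-14,14] → .
    (1,6)@(3, 13): e=[24,2,2] → X
    (2,6)@(5, 13): e=[36,-18,10] → .
    (1,7)@(3, 15): e=[44,-22,6] → .
  covered (4 px):
    . . . . . . . . .
    . . . . . . . . .
    . . . . . . . . .
    . . . . X . . . .
    . . . X . . . . .
    . . X . . . . . .
    . X . . . . . . .
    . . . . . . . . .

Answer: 24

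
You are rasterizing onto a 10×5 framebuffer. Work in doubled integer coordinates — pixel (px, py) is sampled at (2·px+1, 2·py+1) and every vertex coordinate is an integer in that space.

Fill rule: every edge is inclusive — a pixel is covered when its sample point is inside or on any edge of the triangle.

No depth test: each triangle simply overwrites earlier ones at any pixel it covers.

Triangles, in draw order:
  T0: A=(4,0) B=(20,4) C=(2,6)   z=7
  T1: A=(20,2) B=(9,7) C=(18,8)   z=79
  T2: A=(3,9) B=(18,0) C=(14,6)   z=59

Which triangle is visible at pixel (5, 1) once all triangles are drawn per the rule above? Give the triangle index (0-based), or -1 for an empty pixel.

T0:
  2·area = 104
  edge (4, 0)→(20, 4): d=(16,4) inclusive
  edge (20, 4)→(2, 6): d=(-18,2) inclusive
  edge (2, 6)→(4, 0): d=(2,-6) inclusive
    (2,0)@(5, 1): e=[12,84,8] → █
    (3,0)@(7, 1): e=[4,80,20] → █
    (4,0)@(9, 1): e=[-4,76,32] → ·
    (1,1)@(3, 3): e=[52,52,0] → █  [on edge]
    (4,1)@(9, 3): e=[28,40,36] → █
    (5,1)@(11, 3): e=[20,36,48] → █
    (6,1)@(13, 3): e=[12,32,60] → █
    (7,1)@(15, 3): e=[4,28,72] → █
    (8,1)@(17, 3): e=[-4,24,84] → ·
    (1,2)@(3, 5): e=[84,16,4] → █
    (5,2)@(11, 5): e=[52,0,52] → █  [on edge]
    (6,2)@(13, 5): e=[44,-4,64] → ·
    (0,4)@(1, 9): e=[156,-52,0] → ·  [on edge]
  covered (14 px):
    · · █ █ · · · · · ·
    · █ █ █ █ █ █ █ · ·
    · █ █ █ █ █ · · · ·
    · · · · · · · · · ·
    · · · · · · · · · ·
T1:
  2·area = 56  (B↔C swapped to make it positive)
  edge (20, 2)→(18, 8): d=(-2,6) inclusive
  edge (18, 8)→(9, 7): d=(-9,-1) inclusive
  edge (9, 7)→(20, 2): d=(11,-5) inclusive
    (9,1)@(19, 3): e=[4,46,6] → █
    (7,2)@(15, 5): e=[24,24,8] → █
    (8,2)@(17, 5): e=[12,26,18] → █
    (9,2)@(19, 5): e=[0,28,28] → █  [on edge]
    (4,3)@(9, 7): e=[56,0,0] → █  [on edge]
    (5,3)@(11, 7): e=[44,2,10] → █
    (6,3)@(13, 7): e=[32,4,20] → █
    (9,3)@(19, 7): e=[-4,10,50] → ·
    (4,4)@(9, 9): e=[52,-18,22] → ·
    (5,4)@(11, 9): e=[40,-16,32] → ·
    (6,4)@(13, 9): e=[28,-14,42] → ·
    (7,4)@(15, 9): e=[16,-12,52] → ·
  covered (9 px):
    · · · · · · · · · ·
    · · · · · · · · · █
    · · · · · · · █ █ █
    · · · · █ █ █ █ █ ·
    · · · · · · · · · ·
T2:
  2·area = 54
  edge (3, 9)→(18, 0): d=(15,-9) inclusive
  edge (18, 0)→(14, 6): d=(-4,6) inclusive
  edge (14, 6)→(3, 9): d=(-11,3) inclusive
    (8,0)@(17, 1): e=[6,2,46] → █
    (9,0)@(19, 1): e=[24,-10,40] → ·
    (6,1)@(13, 3): e=[0,18,36] → █  [on edge]
    (7,1)@(15, 3): e=[18,6,30] → █
    (8,1)@(17, 3): e=[36,-6,24] → ·
    (5,2)@(11, 5): e=[12,22,20] → █
    (7,2)@(15, 5): e=[48,-2,8] → ·
    (3,3)@(7, 7): e=[6,38,10] → █
    (4,3)@(9, 7): e=[24,26,4] → █
    (5,3)@(11, 7): e=[42,14,-2] → ·
    (6,3)@(13, 7): e=[60,2,-8] → ·
    (1,4)@(3, 9): e=[0,54,0] → █  [on edge]
  covered (8 px):
    · · · · · · · · █ ·
    · · · · · · █ █ · ·
    · · · · · █ █ · · ·
    · · · █ █ · · · · ·
    · █ · · · · · · · ·

Z-buffer (winner per pixel, '.' = empty):
  . . 0 0 . . . . 2 .
  . 0 0 0 0 0 2 2 . 1
  . 0 0 0 0 2 2 1 1 1
  . . . 2 2 1 1 1 1 .
  . 2 . . . . . . . .

Result: 0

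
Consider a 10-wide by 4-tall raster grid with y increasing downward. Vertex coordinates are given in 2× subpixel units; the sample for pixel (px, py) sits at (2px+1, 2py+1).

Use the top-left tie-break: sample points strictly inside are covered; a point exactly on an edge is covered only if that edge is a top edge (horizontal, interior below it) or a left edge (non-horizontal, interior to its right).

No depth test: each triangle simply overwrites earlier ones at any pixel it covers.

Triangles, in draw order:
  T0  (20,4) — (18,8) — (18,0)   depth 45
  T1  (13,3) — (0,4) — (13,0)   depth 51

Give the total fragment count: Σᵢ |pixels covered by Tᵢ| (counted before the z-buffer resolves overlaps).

T0:
  2·area = 16
  edge (20, 4)→(18, 8): d=(-2,4) right/bottom  bias=-1
  edge (18, 8)→(18, 0): d=(0,-8) top-left  bias=+0
  edge (18, 0)→(20, 4): d=(2,4) right/bottom  bias=-1
    (9,1)@(19, 3): e=[6,8,2] → █
    (9,2)@(19, 5): e=[2,8,6] → █
    (9,3)@(19, 7): e=[-2,8,10] → ·
  covered (2 px):
    · · · · · · · · · ·
    · · · · · · · · · █
    · · · · · · · · · █
    · · · · · · · · · ·
T1:
  2·area = 39
  edge (13, 3)→(0, 4): d=(-13,1) right/bottom  bias=-1
  edge (0, 4)→(13, 0): d=(13,-4) top-left  bias=+0
  edge (13, 0)→(13, 3): d=(0,3) right/bottom  bias=-1
    (5,0)@(11, 1): e=[28,5,6] → █
    (6,0)@(13, 1): e=[26,13,0] → ·  [on edge]
    (2,1)@(5, 3): e=[8,7,24] → █
    (3,1)@(7, 3): e=[6,15,18] → █
    (4,1)@(9, 3): e=[4,23,12] → █
    (6,1)@(13, 3): e=[0,39,0] → ·  [on edge]
    (2,2)@(5, 5): e=[-18,33,24] → ·
    (3,2)@(7, 5): e=[-20,41,18] → ·
    (4,2)@(9, 5): e=[-22,49,12] → ·
    (5,2)@(11, 5): e=[-24,57,6] → ·
    (6,2)@(13, 5): e=[-26,65,0] → ·  [on edge]
    (6,3)@(13, 7): e=[-52,91,0] → ·  [on edge]
  covered (5 px):
    · · · · · █ · · · ·
    · · █ █ █ █ · · · ·
    · · · · · · · · · ·
    · · · · · · · · · ·

Answer: 7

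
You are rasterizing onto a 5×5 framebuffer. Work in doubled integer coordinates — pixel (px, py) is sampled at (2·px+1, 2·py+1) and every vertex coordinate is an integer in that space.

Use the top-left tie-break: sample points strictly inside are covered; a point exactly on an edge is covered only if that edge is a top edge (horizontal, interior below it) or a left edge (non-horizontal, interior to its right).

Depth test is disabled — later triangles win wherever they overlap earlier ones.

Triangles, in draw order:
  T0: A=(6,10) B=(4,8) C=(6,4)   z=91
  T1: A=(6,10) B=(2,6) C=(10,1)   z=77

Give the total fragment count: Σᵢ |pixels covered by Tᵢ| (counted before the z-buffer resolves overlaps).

T0:
  2·area = 12
  edge (6, 10)→(4, 8): d=(-2,-2) top-left  bias=+0
  edge (4, 8)→(6, 4): d=(2,-4) top-left  bias=+0
  edge (6, 4)→(6, 10): d=(0,6) right/bottom  bias=-1
    (0,2)@(1, 5): e=[0,-18,30] → ·  [on edge]
    (1,3)@(3, 7): e=[0,-6,18] → ·  [on edge]
    (2,3)@(5, 7): e=[4,2,6] → █
    (3,3)@(7, 7): e=[8,10,-6] → ·
    (2,4)@(5, 9): e=[0,6,6] → █  [on edge]
    (3,4)@(7, 9): e=[4,14,-6] → ·
  covered (2 px):
    · · · · ·
    · · · · ·
    · · · · ·
    · · █ · ·
    · · █ · ·
T1:
  2·area = 52
  edge (6, 10)→(2, 6): d=(-4,-4) top-left  bias=+0
  edge (2, 6)→(10, 1): d=(8,-5) top-left  bias=+0
  edge (10, 1)→(6, 10): d=(-4,9) right/bottom  bias=-1
    (3,1)@(7, 3): e=[32,1,19] → █
    (4,1)@(9, 3): e=[40,11,1] → █
    (0,2)@(1, 5): e=[0,-13,65] → ·  [on edge]
    (2,2)@(5, 5): e=[16,7,29] → █
    (4,2)@(9, 5): e=[32,27,-7] → ·
    (1,3)@(3, 7): e=[0,13,39] → █  [on edge]
    (4,3)@(9, 7): e=[24,43,-15] → ·
    (1,4)@(3, 9): e=[-8,29,31] → ·
    (2,4)@(5, 9): e=[0,39,13] → █  [on edge]
    (3,4)@(7, 9): e=[8,49,-5] → ·
  covered (8 px):
    · · · · ·
    · · · █ █
    · · █ █ ·
    · █ █ █ ·
    · · █ · ·

Final: 10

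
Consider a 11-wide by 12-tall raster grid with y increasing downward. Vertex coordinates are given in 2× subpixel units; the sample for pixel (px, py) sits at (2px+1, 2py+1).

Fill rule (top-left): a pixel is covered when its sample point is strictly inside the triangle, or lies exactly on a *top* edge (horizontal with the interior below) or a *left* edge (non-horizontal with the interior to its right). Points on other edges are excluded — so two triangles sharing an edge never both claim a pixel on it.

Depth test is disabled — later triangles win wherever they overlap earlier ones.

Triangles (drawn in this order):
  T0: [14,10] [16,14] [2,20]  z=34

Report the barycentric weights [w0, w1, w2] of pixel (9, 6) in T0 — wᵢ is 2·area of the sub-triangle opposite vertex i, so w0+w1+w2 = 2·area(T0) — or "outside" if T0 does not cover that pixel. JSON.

T0:
  2·area = 68
  edge (14, 10)→(16, 14): d=(2,4) right/bottom  bias=-1
  edge (16, 14)→(2, 20): d=(-14,6) right/bottom  bias=-1
  edge (2, 20)→(14, 10): d=(12,-10) top-left  bias=+0
    (6,5)@(13, 11): e=[6,60,2] → #
    (7,5)@(15, 11): e=[-2,48,22] → ·
    (5,6)@(11, 13): e=[18,44,6] → #
    (7,6)@(15, 13): e=[2,20,46] → #
    (8,6)@(17, 13): e=[-6,8,66] → ·
    (4,7)@(9, 15): e=[30,28,10] → #
    (7,7)@(15, 15): e=[6,-8,70] → ·
    (3,8)@(7, 17): e=[42,12,14] → #
    (4,8)@(9, 17): e=[34,0,34] → ·  [on edge]
    (5,8)@(11, 17): e=[26,-12,54] → ·
    (6,8)@(13, 17): e=[18,-24,74] → ·
    (3,9)@(7, 19): e=[46,-16,38] → ·
  covered (8 px):
    · · · · · · · · · · ·
    · · · · · · · · · · ·
    · · · · · · · · · · ·
    · · · · · · · · · · ·
    · · · · · · · · · · ·
    · · · · · · # · · · ·
    · · · · · # # # · · ·
    · · · · # # # · · · ·
    · · · # · · · · · · ·
    · · · · · · · · · · ·
    · · · · · · · · · · ·
    · · · · · · · · · · ·

Final: "outside"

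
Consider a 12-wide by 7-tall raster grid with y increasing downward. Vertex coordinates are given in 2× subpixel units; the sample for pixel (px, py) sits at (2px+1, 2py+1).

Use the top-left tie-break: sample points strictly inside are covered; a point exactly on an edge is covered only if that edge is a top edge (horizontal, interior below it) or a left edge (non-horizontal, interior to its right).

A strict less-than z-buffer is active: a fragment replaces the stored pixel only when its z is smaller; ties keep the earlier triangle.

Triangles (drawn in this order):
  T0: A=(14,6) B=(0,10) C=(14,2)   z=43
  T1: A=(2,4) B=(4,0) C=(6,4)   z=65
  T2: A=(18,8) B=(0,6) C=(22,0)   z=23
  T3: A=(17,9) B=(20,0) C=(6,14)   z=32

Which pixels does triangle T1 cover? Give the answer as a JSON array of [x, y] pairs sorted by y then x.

T0:
  2·area = 56
  edge (14, 6)→(0, 10): d=(-14,4) right/bottom  bias=-1
  edge (0, 10)→(14, 2): d=(14,-8) top-left  bias=+0
  edge (14, 2)→(14, 6): d=(0,4) right/bottom  bias=-1
    (6,1)@(13, 3): e=[46,6,4] → #
    (7,1)@(15, 3): e=[38,22,-4] → ·
    (4,2)@(9, 5): e=[34,2,20] → #
    (5,2)@(11, 5): e=[26,18,12] → #
    (7,2)@(15, 5): e=[10,50,-4] → ·
    (3,3)@(7, 7): e=[14,14,28] → #
    (5,3)@(11, 7): e=[-2,46,12] → ·
    (6,3)@(13, 7): e=[-10,62,4] → ·
    (1,4)@(3, 9): e=[2,10,44] → #
    (2,4)@(5, 9): e=[-6,26,36] → ·
    (3,4)@(7, 9): e=[-14,42,28] → ·
    (4,4)@(9, 9): e=[-22,58,20] → ·
  covered (7 px):
    · · · · · · · · · · · ·
    · · · · · · # · · · · ·
    · · · · # # # · · · · ·
    · · · # # · · · · · · ·
    · # · · · · · · · · · ·
    · · · · · · · · · · · ·
    · · · · · · · · · · · ·
T1:
  2·area = 16
  edge (2, 4)→(4, 0): d=(2,-4) top-left  bias=+0
  edge (4, 0)→(6, 4): d=(2,4) right/bottom  bias=-1
  edge (6, 4)→(2, 4): d=(-4,0) right/bottom  bias=-1
    (1,1)@(3, 3): e=[2,10,4] → #
    (2,1)@(5, 3): e=[10,2,4] → #
    (3,1)@(7, 3): e=[18,-6,4] → ·
    (1,2)@(3, 5): e=[6,14,-4] → ·
    (2,2)@(5, 5): e=[14,6,-4] → ·
  covered (2 px):
    · · · · · · · · · · · ·
    · # # · · · · · · · · ·
    · · · · · · · · · · · ·
    · · · · · · · · · · · ·
    · · · · · · · · · · · ·
    · · · · · · · · · · · ·
    · · · · · · · · · · · ·
T2:
  2·area = 152
  edge (18, 8)→(0, 6): d=(-18,-2) top-left  bias=+0
  edge (0, 6)→(22, 0): d=(22,-6) top-left  bias=+0
  edge (22, 0)→(18, 8): d=(-4,8) right/bottom  bias=-1
    (9,0)@(19, 1): e=[128,4,20] → #
    (10,0)@(21, 1): e=[132,16,4] → #
    (11,0)@(23, 1): e=[136,28,-12] → ·
    (5,1)@(11, 3): e=[76,0,76] → #  [on edge]
    (6,1)@(13, 3): e=[80,12,60] → #
    (7,1)@(15, 3): e=[84,24,44] → #
    (8,1)@(17, 3): e=[88,36,28] → #
    (10,1)@(21, 3): e=[96,60,-4] → ·
    (2,2)@(5, 5): e=[28,8,116] → #
    (3,2)@(7, 5): e=[32,20,100] → #
    (4,2)@(9, 5): e=[36,32,84] → #
    (10,2)@(21, 5): e=[60,104,-12] → ·
    (4,3)@(9, 7): e=[0,76,76] → #  [on edge]
  covered (20 px):
    · · · · · · · · · # # ·
    · · · · · # # # # # · ·
    · · # # # # # # # # · ·
    · · · · # # # # # · · ·
    · · · · · · · · · · · ·
    · · · · · · · · · · · ·
    · · · · · · · · · · · ·
T3:
  2·area = 84  (B↔C swapped to make it positive)
  edge (17, 9)→(6, 14): d=(-11,5) right/bottom  bias=-1
  edge (6, 14)→(20, 0): d=(14,-14) top-left  bias=+0
  edge (20, 0)→(17, 9): d=(-3,9) right/bottom  bias=-1
    (9,0)@(19, 1): e=[78,0,6] → #  [on edge]
    (10,0)@(21, 1): e=[68,28,-12] → ·
    (8,1)@(17, 3): e=[66,0,18] → #  [on edge]
    (9,1)@(19, 3): e=[56,28,0] → ·  [on edge]
    (7,2)@(15, 5): e=[54,0,30] → #  [on edge]
    (9,2)@(19, 5): e=[34,56,-6] → ·
    (6,3)@(13, 7): e=[42,0,42] → #  [on edge]
    (9,3)@(19, 7): e=[12,84,-12] → ·
    (5,4)@(11, 9): e=[30,0,54] → #  [on edge]
    (8,4)@(17, 9): e=[0,84,0] → ·  [on edge]
    (4,5)@(9, 11): e=[18,0,66] → #  [on edge]
    (6,5)@(13, 11): e=[-2,56,30] → ·
    (3,6)@(7, 13): e=[6,0,78] → #  [on edge]
  covered (13 px):
    · · · · · · · · · # · ·
    · · · · · · · · # · · ·
    · · · · · · · # # · · ·
    · · · · · · # # # · · ·
    · · · · · # # # · · · ·
    · · · · # # · · · · · ·
    · · · # · · · · · · · ·

Answer: [[1,1],[2,1]]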